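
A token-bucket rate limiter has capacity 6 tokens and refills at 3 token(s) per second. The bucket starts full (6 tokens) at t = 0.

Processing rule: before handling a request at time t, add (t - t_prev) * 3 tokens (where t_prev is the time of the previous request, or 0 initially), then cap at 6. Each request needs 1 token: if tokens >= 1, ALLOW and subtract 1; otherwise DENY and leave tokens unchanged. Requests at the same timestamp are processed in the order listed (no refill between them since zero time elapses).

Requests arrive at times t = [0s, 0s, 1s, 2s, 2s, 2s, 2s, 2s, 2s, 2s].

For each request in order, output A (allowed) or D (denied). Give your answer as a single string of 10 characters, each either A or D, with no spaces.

Answer: AAAAAAAAAD

Derivation:
Simulating step by step:
  req#1 t=0s: ALLOW
  req#2 t=0s: ALLOW
  req#3 t=1s: ALLOW
  req#4 t=2s: ALLOW
  req#5 t=2s: ALLOW
  req#6 t=2s: ALLOW
  req#7 t=2s: ALLOW
  req#8 t=2s: ALLOW
  req#9 t=2s: ALLOW
  req#10 t=2s: DENY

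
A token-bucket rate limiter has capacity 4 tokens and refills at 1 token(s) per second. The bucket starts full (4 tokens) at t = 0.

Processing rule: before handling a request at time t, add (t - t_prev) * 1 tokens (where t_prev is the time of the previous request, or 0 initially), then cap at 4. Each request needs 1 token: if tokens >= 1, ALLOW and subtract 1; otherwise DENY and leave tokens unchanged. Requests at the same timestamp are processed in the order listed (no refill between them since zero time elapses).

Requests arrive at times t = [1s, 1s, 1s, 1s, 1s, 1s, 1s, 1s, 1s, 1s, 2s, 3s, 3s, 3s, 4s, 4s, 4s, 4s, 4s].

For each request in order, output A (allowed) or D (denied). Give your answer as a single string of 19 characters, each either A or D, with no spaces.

Answer: AAAADDDDDDAADDADDDD

Derivation:
Simulating step by step:
  req#1 t=1s: ALLOW
  req#2 t=1s: ALLOW
  req#3 t=1s: ALLOW
  req#4 t=1s: ALLOW
  req#5 t=1s: DENY
  req#6 t=1s: DENY
  req#7 t=1s: DENY
  req#8 t=1s: DENY
  req#9 t=1s: DENY
  req#10 t=1s: DENY
  req#11 t=2s: ALLOW
  req#12 t=3s: ALLOW
  req#13 t=3s: DENY
  req#14 t=3s: DENY
  req#15 t=4s: ALLOW
  req#16 t=4s: DENY
  req#17 t=4s: DENY
  req#18 t=4s: DENY
  req#19 t=4s: DENY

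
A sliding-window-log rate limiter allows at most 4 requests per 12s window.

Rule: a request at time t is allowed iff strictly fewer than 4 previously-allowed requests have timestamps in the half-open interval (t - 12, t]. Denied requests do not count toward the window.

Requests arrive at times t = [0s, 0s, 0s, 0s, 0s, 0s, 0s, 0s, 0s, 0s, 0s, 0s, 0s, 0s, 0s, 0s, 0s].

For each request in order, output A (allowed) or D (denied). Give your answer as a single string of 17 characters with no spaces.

Tracking allowed requests in the window:
  req#1 t=0s: ALLOW
  req#2 t=0s: ALLOW
  req#3 t=0s: ALLOW
  req#4 t=0s: ALLOW
  req#5 t=0s: DENY
  req#6 t=0s: DENY
  req#7 t=0s: DENY
  req#8 t=0s: DENY
  req#9 t=0s: DENY
  req#10 t=0s: DENY
  req#11 t=0s: DENY
  req#12 t=0s: DENY
  req#13 t=0s: DENY
  req#14 t=0s: DENY
  req#15 t=0s: DENY
  req#16 t=0s: DENY
  req#17 t=0s: DENY

Answer: AAAADDDDDDDDDDDDD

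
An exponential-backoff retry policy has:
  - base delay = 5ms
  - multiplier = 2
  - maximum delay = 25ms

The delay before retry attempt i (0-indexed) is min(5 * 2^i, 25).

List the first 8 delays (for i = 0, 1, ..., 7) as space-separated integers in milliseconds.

Computing each delay:
  i=0: min(5*2^0, 25) = 5
  i=1: min(5*2^1, 25) = 10
  i=2: min(5*2^2, 25) = 20
  i=3: min(5*2^3, 25) = 25
  i=4: min(5*2^4, 25) = 25
  i=5: min(5*2^5, 25) = 25
  i=6: min(5*2^6, 25) = 25
  i=7: min(5*2^7, 25) = 25

Answer: 5 10 20 25 25 25 25 25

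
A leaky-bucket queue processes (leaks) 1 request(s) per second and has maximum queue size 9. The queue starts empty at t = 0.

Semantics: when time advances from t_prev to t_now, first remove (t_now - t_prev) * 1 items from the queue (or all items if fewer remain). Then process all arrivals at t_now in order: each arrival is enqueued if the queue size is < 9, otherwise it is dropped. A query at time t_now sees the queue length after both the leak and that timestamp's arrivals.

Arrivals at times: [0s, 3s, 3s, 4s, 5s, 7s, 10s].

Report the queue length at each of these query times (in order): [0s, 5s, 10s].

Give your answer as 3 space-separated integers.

Queue lengths at query times:
  query t=0s: backlog = 1
  query t=5s: backlog = 2
  query t=10s: backlog = 1

Answer: 1 2 1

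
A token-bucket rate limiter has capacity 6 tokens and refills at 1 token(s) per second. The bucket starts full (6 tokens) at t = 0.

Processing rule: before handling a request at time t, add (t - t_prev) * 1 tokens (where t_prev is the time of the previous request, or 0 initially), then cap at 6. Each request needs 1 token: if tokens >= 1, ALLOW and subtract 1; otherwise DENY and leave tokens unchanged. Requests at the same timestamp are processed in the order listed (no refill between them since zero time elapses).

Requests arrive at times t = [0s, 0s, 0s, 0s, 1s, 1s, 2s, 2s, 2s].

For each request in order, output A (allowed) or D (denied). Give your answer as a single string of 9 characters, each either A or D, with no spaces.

Answer: AAAAAAAAD

Derivation:
Simulating step by step:
  req#1 t=0s: ALLOW
  req#2 t=0s: ALLOW
  req#3 t=0s: ALLOW
  req#4 t=0s: ALLOW
  req#5 t=1s: ALLOW
  req#6 t=1s: ALLOW
  req#7 t=2s: ALLOW
  req#8 t=2s: ALLOW
  req#9 t=2s: DENY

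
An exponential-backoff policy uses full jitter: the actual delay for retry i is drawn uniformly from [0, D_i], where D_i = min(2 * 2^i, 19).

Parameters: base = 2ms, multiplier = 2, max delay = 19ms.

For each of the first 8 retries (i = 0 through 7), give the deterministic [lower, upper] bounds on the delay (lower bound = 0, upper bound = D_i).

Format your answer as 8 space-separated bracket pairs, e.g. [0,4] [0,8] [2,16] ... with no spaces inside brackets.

Computing bounds per retry:
  i=0: D_i=min(2*2^0,19)=2, bounds=[0,2]
  i=1: D_i=min(2*2^1,19)=4, bounds=[0,4]
  i=2: D_i=min(2*2^2,19)=8, bounds=[0,8]
  i=3: D_i=min(2*2^3,19)=16, bounds=[0,16]
  i=4: D_i=min(2*2^4,19)=19, bounds=[0,19]
  i=5: D_i=min(2*2^5,19)=19, bounds=[0,19]
  i=6: D_i=min(2*2^6,19)=19, bounds=[0,19]
  i=7: D_i=min(2*2^7,19)=19, bounds=[0,19]

Answer: [0,2] [0,4] [0,8] [0,16] [0,19] [0,19] [0,19] [0,19]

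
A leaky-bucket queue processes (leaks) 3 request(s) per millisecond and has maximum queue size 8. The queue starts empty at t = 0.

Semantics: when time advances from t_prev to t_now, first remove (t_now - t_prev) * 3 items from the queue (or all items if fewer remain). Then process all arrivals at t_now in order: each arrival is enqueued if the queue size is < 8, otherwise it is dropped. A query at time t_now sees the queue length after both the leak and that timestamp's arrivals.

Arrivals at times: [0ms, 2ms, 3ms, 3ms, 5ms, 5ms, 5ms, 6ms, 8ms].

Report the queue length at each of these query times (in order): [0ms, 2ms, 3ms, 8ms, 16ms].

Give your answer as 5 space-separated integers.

Queue lengths at query times:
  query t=0ms: backlog = 1
  query t=2ms: backlog = 1
  query t=3ms: backlog = 2
  query t=8ms: backlog = 1
  query t=16ms: backlog = 0

Answer: 1 1 2 1 0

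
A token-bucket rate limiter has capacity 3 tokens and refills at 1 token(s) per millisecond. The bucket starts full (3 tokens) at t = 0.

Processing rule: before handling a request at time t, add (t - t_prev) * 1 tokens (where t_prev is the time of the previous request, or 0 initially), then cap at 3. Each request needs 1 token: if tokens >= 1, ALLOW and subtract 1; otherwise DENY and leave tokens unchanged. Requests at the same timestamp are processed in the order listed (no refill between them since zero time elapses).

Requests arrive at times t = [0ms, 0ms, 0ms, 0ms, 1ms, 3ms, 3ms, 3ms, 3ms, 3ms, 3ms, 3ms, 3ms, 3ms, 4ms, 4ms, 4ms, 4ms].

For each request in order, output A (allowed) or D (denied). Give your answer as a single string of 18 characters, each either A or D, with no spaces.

Answer: AAADAAADDDDDDDADDD

Derivation:
Simulating step by step:
  req#1 t=0ms: ALLOW
  req#2 t=0ms: ALLOW
  req#3 t=0ms: ALLOW
  req#4 t=0ms: DENY
  req#5 t=1ms: ALLOW
  req#6 t=3ms: ALLOW
  req#7 t=3ms: ALLOW
  req#8 t=3ms: DENY
  req#9 t=3ms: DENY
  req#10 t=3ms: DENY
  req#11 t=3ms: DENY
  req#12 t=3ms: DENY
  req#13 t=3ms: DENY
  req#14 t=3ms: DENY
  req#15 t=4ms: ALLOW
  req#16 t=4ms: DENY
  req#17 t=4ms: DENY
  req#18 t=4ms: DENY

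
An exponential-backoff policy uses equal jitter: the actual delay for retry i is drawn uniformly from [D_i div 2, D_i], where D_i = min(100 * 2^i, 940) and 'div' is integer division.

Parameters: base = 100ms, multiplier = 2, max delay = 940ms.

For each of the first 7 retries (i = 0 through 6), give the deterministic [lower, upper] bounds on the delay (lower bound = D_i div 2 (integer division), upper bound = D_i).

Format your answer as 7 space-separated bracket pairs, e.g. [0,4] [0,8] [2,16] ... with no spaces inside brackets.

Computing bounds per retry:
  i=0: D_i=min(100*2^0,940)=100, bounds=[50,100]
  i=1: D_i=min(100*2^1,940)=200, bounds=[100,200]
  i=2: D_i=min(100*2^2,940)=400, bounds=[200,400]
  i=3: D_i=min(100*2^3,940)=800, bounds=[400,800]
  i=4: D_i=min(100*2^4,940)=940, bounds=[470,940]
  i=5: D_i=min(100*2^5,940)=940, bounds=[470,940]
  i=6: D_i=min(100*2^6,940)=940, bounds=[470,940]

Answer: [50,100] [100,200] [200,400] [400,800] [470,940] [470,940] [470,940]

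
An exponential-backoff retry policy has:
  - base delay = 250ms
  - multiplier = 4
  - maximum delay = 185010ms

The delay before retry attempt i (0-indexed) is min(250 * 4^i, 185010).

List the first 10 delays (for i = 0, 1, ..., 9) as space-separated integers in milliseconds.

Answer: 250 1000 4000 16000 64000 185010 185010 185010 185010 185010

Derivation:
Computing each delay:
  i=0: min(250*4^0, 185010) = 250
  i=1: min(250*4^1, 185010) = 1000
  i=2: min(250*4^2, 185010) = 4000
  i=3: min(250*4^3, 185010) = 16000
  i=4: min(250*4^4, 185010) = 64000
  i=5: min(250*4^5, 185010) = 185010
  i=6: min(250*4^6, 185010) = 185010
  i=7: min(250*4^7, 185010) = 185010
  i=8: min(250*4^8, 185010) = 185010
  i=9: min(250*4^9, 185010) = 185010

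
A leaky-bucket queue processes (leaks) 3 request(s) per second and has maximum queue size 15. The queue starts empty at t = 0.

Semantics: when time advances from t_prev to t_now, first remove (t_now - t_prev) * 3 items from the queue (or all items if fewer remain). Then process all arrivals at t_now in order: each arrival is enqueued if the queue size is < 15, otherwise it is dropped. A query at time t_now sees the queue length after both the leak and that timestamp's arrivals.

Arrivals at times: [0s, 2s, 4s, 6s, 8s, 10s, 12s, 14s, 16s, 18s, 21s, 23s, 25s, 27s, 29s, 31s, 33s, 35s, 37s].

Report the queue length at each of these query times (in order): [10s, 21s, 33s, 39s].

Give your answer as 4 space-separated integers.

Answer: 1 1 1 0

Derivation:
Queue lengths at query times:
  query t=10s: backlog = 1
  query t=21s: backlog = 1
  query t=33s: backlog = 1
  query t=39s: backlog = 0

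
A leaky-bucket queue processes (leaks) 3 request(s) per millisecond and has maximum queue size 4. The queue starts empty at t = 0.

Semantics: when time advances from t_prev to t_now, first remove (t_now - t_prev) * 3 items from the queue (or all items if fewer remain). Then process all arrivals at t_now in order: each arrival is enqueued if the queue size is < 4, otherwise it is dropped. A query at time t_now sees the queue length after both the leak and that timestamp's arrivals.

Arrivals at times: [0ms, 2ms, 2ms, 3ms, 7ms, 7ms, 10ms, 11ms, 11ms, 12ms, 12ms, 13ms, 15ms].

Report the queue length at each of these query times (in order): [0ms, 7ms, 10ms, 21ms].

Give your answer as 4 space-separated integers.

Answer: 1 2 1 0

Derivation:
Queue lengths at query times:
  query t=0ms: backlog = 1
  query t=7ms: backlog = 2
  query t=10ms: backlog = 1
  query t=21ms: backlog = 0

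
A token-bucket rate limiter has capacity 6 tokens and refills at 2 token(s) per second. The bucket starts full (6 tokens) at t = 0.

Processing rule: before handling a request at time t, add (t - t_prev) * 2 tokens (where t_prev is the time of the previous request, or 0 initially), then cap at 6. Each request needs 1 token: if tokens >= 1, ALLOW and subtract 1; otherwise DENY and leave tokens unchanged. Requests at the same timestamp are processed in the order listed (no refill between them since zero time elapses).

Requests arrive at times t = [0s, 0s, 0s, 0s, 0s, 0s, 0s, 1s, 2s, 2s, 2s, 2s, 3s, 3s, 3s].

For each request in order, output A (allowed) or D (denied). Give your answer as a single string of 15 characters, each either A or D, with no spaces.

Simulating step by step:
  req#1 t=0s: ALLOW
  req#2 t=0s: ALLOW
  req#3 t=0s: ALLOW
  req#4 t=0s: ALLOW
  req#5 t=0s: ALLOW
  req#6 t=0s: ALLOW
  req#7 t=0s: DENY
  req#8 t=1s: ALLOW
  req#9 t=2s: ALLOW
  req#10 t=2s: ALLOW
  req#11 t=2s: ALLOW
  req#12 t=2s: DENY
  req#13 t=3s: ALLOW
  req#14 t=3s: ALLOW
  req#15 t=3s: DENY

Answer: AAAAAADAAAADAAD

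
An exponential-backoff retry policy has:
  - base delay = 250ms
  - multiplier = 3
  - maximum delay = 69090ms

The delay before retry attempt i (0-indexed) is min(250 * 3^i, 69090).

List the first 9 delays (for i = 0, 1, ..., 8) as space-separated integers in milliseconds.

Computing each delay:
  i=0: min(250*3^0, 69090) = 250
  i=1: min(250*3^1, 69090) = 750
  i=2: min(250*3^2, 69090) = 2250
  i=3: min(250*3^3, 69090) = 6750
  i=4: min(250*3^4, 69090) = 20250
  i=5: min(250*3^5, 69090) = 60750
  i=6: min(250*3^6, 69090) = 69090
  i=7: min(250*3^7, 69090) = 69090
  i=8: min(250*3^8, 69090) = 69090

Answer: 250 750 2250 6750 20250 60750 69090 69090 69090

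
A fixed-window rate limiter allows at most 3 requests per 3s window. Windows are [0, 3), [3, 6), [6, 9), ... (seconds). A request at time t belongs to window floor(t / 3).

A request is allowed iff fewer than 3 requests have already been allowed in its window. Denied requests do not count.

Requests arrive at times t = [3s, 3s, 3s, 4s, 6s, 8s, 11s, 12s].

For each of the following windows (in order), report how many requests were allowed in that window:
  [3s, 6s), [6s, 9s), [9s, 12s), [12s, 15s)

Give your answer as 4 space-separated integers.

Answer: 3 2 1 1

Derivation:
Processing requests:
  req#1 t=3s (window 1): ALLOW
  req#2 t=3s (window 1): ALLOW
  req#3 t=3s (window 1): ALLOW
  req#4 t=4s (window 1): DENY
  req#5 t=6s (window 2): ALLOW
  req#6 t=8s (window 2): ALLOW
  req#7 t=11s (window 3): ALLOW
  req#8 t=12s (window 4): ALLOW

Allowed counts by window: 3 2 1 1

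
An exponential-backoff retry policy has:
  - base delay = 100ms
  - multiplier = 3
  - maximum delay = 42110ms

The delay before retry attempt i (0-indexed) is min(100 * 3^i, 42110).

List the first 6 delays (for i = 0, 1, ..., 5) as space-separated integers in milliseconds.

Computing each delay:
  i=0: min(100*3^0, 42110) = 100
  i=1: min(100*3^1, 42110) = 300
  i=2: min(100*3^2, 42110) = 900
  i=3: min(100*3^3, 42110) = 2700
  i=4: min(100*3^4, 42110) = 8100
  i=5: min(100*3^5, 42110) = 24300

Answer: 100 300 900 2700 8100 24300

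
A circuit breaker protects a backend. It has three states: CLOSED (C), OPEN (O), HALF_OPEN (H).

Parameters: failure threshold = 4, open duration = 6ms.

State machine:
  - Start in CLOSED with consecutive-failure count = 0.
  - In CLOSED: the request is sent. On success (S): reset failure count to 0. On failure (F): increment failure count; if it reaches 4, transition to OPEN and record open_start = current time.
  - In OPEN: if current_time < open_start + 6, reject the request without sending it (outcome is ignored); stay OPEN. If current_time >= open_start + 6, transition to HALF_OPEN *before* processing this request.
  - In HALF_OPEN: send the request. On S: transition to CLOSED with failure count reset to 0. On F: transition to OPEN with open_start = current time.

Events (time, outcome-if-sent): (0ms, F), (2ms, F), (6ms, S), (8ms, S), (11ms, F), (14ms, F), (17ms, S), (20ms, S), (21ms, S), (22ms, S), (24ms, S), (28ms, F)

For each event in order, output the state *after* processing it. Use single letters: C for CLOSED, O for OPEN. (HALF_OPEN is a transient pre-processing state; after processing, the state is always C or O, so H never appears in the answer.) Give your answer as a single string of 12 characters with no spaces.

State after each event:
  event#1 t=0ms outcome=F: state=CLOSED
  event#2 t=2ms outcome=F: state=CLOSED
  event#3 t=6ms outcome=S: state=CLOSED
  event#4 t=8ms outcome=S: state=CLOSED
  event#5 t=11ms outcome=F: state=CLOSED
  event#6 t=14ms outcome=F: state=CLOSED
  event#7 t=17ms outcome=S: state=CLOSED
  event#8 t=20ms outcome=S: state=CLOSED
  event#9 t=21ms outcome=S: state=CLOSED
  event#10 t=22ms outcome=S: state=CLOSED
  event#11 t=24ms outcome=S: state=CLOSED
  event#12 t=28ms outcome=F: state=CLOSED

Answer: CCCCCCCCCCCC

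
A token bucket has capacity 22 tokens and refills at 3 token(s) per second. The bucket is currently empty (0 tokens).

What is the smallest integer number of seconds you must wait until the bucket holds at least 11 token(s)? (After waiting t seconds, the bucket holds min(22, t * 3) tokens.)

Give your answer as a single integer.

Answer: 4

Derivation:
Need t * 3 >= 11, so t >= 11/3.
Smallest integer t = ceil(11/3) = 4.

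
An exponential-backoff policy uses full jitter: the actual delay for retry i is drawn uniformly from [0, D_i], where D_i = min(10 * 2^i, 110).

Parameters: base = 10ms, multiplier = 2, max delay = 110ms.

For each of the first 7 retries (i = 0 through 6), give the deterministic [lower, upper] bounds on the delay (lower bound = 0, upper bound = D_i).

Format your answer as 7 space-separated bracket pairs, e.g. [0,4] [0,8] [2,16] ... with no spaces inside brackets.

Computing bounds per retry:
  i=0: D_i=min(10*2^0,110)=10, bounds=[0,10]
  i=1: D_i=min(10*2^1,110)=20, bounds=[0,20]
  i=2: D_i=min(10*2^2,110)=40, bounds=[0,40]
  i=3: D_i=min(10*2^3,110)=80, bounds=[0,80]
  i=4: D_i=min(10*2^4,110)=110, bounds=[0,110]
  i=5: D_i=min(10*2^5,110)=110, bounds=[0,110]
  i=6: D_i=min(10*2^6,110)=110, bounds=[0,110]

Answer: [0,10] [0,20] [0,40] [0,80] [0,110] [0,110] [0,110]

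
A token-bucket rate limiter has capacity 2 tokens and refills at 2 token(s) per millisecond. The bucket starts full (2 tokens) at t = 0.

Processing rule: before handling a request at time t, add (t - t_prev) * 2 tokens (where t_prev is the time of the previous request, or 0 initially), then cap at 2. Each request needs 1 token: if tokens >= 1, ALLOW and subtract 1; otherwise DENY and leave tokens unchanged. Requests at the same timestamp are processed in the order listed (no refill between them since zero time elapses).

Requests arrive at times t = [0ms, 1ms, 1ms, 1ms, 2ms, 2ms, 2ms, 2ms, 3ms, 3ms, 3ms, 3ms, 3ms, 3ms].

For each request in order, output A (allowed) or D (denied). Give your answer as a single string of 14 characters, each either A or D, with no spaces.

Simulating step by step:
  req#1 t=0ms: ALLOW
  req#2 t=1ms: ALLOW
  req#3 t=1ms: ALLOW
  req#4 t=1ms: DENY
  req#5 t=2ms: ALLOW
  req#6 t=2ms: ALLOW
  req#7 t=2ms: DENY
  req#8 t=2ms: DENY
  req#9 t=3ms: ALLOW
  req#10 t=3ms: ALLOW
  req#11 t=3ms: DENY
  req#12 t=3ms: DENY
  req#13 t=3ms: DENY
  req#14 t=3ms: DENY

Answer: AAADAADDAADDDD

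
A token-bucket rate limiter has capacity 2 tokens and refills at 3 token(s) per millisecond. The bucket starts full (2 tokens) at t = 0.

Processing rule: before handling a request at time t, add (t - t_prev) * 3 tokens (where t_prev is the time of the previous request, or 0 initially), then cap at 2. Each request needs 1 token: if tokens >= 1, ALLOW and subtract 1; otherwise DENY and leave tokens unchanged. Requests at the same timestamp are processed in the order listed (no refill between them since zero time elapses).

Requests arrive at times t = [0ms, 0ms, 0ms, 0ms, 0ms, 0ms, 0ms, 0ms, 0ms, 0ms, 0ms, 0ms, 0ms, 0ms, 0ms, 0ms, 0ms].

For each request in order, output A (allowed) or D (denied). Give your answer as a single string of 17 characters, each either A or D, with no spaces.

Answer: AADDDDDDDDDDDDDDD

Derivation:
Simulating step by step:
  req#1 t=0ms: ALLOW
  req#2 t=0ms: ALLOW
  req#3 t=0ms: DENY
  req#4 t=0ms: DENY
  req#5 t=0ms: DENY
  req#6 t=0ms: DENY
  req#7 t=0ms: DENY
  req#8 t=0ms: DENY
  req#9 t=0ms: DENY
  req#10 t=0ms: DENY
  req#11 t=0ms: DENY
  req#12 t=0ms: DENY
  req#13 t=0ms: DENY
  req#14 t=0ms: DENY
  req#15 t=0ms: DENY
  req#16 t=0ms: DENY
  req#17 t=0ms: DENY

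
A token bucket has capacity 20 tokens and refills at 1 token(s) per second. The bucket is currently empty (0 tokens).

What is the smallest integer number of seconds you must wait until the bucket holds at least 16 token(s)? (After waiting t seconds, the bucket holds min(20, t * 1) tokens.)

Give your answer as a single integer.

Need t * 1 >= 16, so t >= 16/1.
Smallest integer t = ceil(16/1) = 16.

Answer: 16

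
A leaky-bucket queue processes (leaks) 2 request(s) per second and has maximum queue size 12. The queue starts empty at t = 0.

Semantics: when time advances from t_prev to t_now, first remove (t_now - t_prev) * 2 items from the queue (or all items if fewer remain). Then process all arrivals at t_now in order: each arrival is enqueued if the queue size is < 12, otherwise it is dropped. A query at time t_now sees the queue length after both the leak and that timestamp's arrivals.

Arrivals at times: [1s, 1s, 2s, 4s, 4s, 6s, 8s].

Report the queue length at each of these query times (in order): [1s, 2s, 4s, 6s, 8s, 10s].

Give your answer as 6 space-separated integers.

Queue lengths at query times:
  query t=1s: backlog = 2
  query t=2s: backlog = 1
  query t=4s: backlog = 2
  query t=6s: backlog = 1
  query t=8s: backlog = 1
  query t=10s: backlog = 0

Answer: 2 1 2 1 1 0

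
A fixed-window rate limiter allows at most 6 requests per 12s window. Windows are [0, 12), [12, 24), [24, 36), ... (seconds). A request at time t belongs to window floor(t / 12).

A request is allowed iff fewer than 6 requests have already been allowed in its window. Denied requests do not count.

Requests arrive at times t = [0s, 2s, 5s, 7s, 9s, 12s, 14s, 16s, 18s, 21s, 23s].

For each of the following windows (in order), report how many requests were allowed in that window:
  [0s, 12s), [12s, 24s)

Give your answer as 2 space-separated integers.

Processing requests:
  req#1 t=0s (window 0): ALLOW
  req#2 t=2s (window 0): ALLOW
  req#3 t=5s (window 0): ALLOW
  req#4 t=7s (window 0): ALLOW
  req#5 t=9s (window 0): ALLOW
  req#6 t=12s (window 1): ALLOW
  req#7 t=14s (window 1): ALLOW
  req#8 t=16s (window 1): ALLOW
  req#9 t=18s (window 1): ALLOW
  req#10 t=21s (window 1): ALLOW
  req#11 t=23s (window 1): ALLOW

Allowed counts by window: 5 6

Answer: 5 6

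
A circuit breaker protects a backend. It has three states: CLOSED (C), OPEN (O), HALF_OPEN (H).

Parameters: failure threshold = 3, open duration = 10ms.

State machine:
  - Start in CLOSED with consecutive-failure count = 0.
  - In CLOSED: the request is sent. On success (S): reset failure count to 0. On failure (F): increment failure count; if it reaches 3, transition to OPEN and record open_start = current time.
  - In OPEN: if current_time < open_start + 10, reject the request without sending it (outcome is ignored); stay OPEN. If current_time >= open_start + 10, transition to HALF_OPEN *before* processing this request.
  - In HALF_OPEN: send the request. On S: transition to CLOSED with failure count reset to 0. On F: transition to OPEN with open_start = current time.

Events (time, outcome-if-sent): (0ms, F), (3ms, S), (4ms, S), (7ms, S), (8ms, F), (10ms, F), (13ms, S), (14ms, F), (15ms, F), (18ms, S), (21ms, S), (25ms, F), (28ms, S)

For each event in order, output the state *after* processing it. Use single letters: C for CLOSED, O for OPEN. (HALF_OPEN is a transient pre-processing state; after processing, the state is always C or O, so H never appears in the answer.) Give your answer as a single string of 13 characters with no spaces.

Answer: CCCCCCCCCCCCC

Derivation:
State after each event:
  event#1 t=0ms outcome=F: state=CLOSED
  event#2 t=3ms outcome=S: state=CLOSED
  event#3 t=4ms outcome=S: state=CLOSED
  event#4 t=7ms outcome=S: state=CLOSED
  event#5 t=8ms outcome=F: state=CLOSED
  event#6 t=10ms outcome=F: state=CLOSED
  event#7 t=13ms outcome=S: state=CLOSED
  event#8 t=14ms outcome=F: state=CLOSED
  event#9 t=15ms outcome=F: state=CLOSED
  event#10 t=18ms outcome=S: state=CLOSED
  event#11 t=21ms outcome=S: state=CLOSED
  event#12 t=25ms outcome=F: state=CLOSED
  event#13 t=28ms outcome=S: state=CLOSED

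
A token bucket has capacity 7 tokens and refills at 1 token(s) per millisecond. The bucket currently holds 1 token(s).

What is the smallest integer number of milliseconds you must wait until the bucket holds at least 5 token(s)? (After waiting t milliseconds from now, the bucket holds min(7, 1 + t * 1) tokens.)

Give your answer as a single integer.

Answer: 4

Derivation:
Need 1 + t * 1 >= 5, so t >= 4/1.
Smallest integer t = ceil(4/1) = 4.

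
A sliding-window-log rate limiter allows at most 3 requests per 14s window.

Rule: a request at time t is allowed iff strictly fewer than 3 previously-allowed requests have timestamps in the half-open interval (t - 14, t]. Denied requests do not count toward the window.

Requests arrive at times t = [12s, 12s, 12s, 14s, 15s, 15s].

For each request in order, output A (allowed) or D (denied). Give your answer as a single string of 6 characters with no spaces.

Answer: AAADDD

Derivation:
Tracking allowed requests in the window:
  req#1 t=12s: ALLOW
  req#2 t=12s: ALLOW
  req#3 t=12s: ALLOW
  req#4 t=14s: DENY
  req#5 t=15s: DENY
  req#6 t=15s: DENY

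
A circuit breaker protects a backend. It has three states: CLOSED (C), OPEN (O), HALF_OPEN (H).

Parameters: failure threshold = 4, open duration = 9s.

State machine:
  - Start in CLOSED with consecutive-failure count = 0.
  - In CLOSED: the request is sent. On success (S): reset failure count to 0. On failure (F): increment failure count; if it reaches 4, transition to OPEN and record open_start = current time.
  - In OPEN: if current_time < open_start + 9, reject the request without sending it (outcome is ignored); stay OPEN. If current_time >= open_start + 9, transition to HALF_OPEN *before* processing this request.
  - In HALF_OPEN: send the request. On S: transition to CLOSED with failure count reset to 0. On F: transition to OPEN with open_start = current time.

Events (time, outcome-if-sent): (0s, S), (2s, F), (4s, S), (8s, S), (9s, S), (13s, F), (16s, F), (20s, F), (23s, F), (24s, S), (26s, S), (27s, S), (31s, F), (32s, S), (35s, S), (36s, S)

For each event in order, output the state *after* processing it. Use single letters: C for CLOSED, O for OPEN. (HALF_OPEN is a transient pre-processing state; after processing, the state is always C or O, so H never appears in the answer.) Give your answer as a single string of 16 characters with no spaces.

State after each event:
  event#1 t=0s outcome=S: state=CLOSED
  event#2 t=2s outcome=F: state=CLOSED
  event#3 t=4s outcome=S: state=CLOSED
  event#4 t=8s outcome=S: state=CLOSED
  event#5 t=9s outcome=S: state=CLOSED
  event#6 t=13s outcome=F: state=CLOSED
  event#7 t=16s outcome=F: state=CLOSED
  event#8 t=20s outcome=F: state=CLOSED
  event#9 t=23s outcome=F: state=OPEN
  event#10 t=24s outcome=S: state=OPEN
  event#11 t=26s outcome=S: state=OPEN
  event#12 t=27s outcome=S: state=OPEN
  event#13 t=31s outcome=F: state=OPEN
  event#14 t=32s outcome=S: state=CLOSED
  event#15 t=35s outcome=S: state=CLOSED
  event#16 t=36s outcome=S: state=CLOSED

Answer: CCCCCCCCOOOOOCCC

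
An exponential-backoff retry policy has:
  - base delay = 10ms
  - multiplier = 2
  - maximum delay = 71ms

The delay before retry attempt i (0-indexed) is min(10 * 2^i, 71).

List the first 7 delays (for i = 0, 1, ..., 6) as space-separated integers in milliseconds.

Answer: 10 20 40 71 71 71 71

Derivation:
Computing each delay:
  i=0: min(10*2^0, 71) = 10
  i=1: min(10*2^1, 71) = 20
  i=2: min(10*2^2, 71) = 40
  i=3: min(10*2^3, 71) = 71
  i=4: min(10*2^4, 71) = 71
  i=5: min(10*2^5, 71) = 71
  i=6: min(10*2^6, 71) = 71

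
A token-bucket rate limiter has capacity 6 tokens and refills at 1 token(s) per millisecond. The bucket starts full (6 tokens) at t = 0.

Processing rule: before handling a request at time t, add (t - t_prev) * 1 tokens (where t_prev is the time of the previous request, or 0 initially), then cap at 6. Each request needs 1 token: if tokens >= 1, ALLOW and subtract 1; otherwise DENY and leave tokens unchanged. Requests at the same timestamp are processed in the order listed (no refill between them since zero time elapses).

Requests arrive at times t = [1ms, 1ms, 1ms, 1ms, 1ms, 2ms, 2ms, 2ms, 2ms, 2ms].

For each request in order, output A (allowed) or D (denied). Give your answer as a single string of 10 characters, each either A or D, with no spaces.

Simulating step by step:
  req#1 t=1ms: ALLOW
  req#2 t=1ms: ALLOW
  req#3 t=1ms: ALLOW
  req#4 t=1ms: ALLOW
  req#5 t=1ms: ALLOW
  req#6 t=2ms: ALLOW
  req#7 t=2ms: ALLOW
  req#8 t=2ms: DENY
  req#9 t=2ms: DENY
  req#10 t=2ms: DENY

Answer: AAAAAAADDD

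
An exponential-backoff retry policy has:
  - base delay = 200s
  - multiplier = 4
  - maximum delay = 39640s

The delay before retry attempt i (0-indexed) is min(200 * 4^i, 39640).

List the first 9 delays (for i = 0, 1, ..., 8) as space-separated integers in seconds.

Answer: 200 800 3200 12800 39640 39640 39640 39640 39640

Derivation:
Computing each delay:
  i=0: min(200*4^0, 39640) = 200
  i=1: min(200*4^1, 39640) = 800
  i=2: min(200*4^2, 39640) = 3200
  i=3: min(200*4^3, 39640) = 12800
  i=4: min(200*4^4, 39640) = 39640
  i=5: min(200*4^5, 39640) = 39640
  i=6: min(200*4^6, 39640) = 39640
  i=7: min(200*4^7, 39640) = 39640
  i=8: min(200*4^8, 39640) = 39640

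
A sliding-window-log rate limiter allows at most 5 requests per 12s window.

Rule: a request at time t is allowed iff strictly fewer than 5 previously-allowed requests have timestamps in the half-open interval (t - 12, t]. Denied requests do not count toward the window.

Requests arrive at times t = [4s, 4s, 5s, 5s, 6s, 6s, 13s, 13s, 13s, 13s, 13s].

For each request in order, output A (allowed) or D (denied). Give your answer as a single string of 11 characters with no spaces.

Tracking allowed requests in the window:
  req#1 t=4s: ALLOW
  req#2 t=4s: ALLOW
  req#3 t=5s: ALLOW
  req#4 t=5s: ALLOW
  req#5 t=6s: ALLOW
  req#6 t=6s: DENY
  req#7 t=13s: DENY
  req#8 t=13s: DENY
  req#9 t=13s: DENY
  req#10 t=13s: DENY
  req#11 t=13s: DENY

Answer: AAAAADDDDDD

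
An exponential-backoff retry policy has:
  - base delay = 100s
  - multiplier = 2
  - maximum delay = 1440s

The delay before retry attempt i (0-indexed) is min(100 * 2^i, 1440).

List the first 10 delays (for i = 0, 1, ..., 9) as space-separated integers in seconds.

Answer: 100 200 400 800 1440 1440 1440 1440 1440 1440

Derivation:
Computing each delay:
  i=0: min(100*2^0, 1440) = 100
  i=1: min(100*2^1, 1440) = 200
  i=2: min(100*2^2, 1440) = 400
  i=3: min(100*2^3, 1440) = 800
  i=4: min(100*2^4, 1440) = 1440
  i=5: min(100*2^5, 1440) = 1440
  i=6: min(100*2^6, 1440) = 1440
  i=7: min(100*2^7, 1440) = 1440
  i=8: min(100*2^8, 1440) = 1440
  i=9: min(100*2^9, 1440) = 1440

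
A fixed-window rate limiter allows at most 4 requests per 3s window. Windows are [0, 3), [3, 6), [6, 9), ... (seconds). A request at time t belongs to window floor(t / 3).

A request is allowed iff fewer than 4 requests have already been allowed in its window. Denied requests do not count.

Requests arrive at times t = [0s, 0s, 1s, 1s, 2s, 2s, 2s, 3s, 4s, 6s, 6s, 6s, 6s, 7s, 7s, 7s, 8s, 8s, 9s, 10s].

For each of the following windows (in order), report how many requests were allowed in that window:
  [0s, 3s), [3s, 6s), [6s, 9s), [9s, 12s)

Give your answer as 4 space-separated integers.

Processing requests:
  req#1 t=0s (window 0): ALLOW
  req#2 t=0s (window 0): ALLOW
  req#3 t=1s (window 0): ALLOW
  req#4 t=1s (window 0): ALLOW
  req#5 t=2s (window 0): DENY
  req#6 t=2s (window 0): DENY
  req#7 t=2s (window 0): DENY
  req#8 t=3s (window 1): ALLOW
  req#9 t=4s (window 1): ALLOW
  req#10 t=6s (window 2): ALLOW
  req#11 t=6s (window 2): ALLOW
  req#12 t=6s (window 2): ALLOW
  req#13 t=6s (window 2): ALLOW
  req#14 t=7s (window 2): DENY
  req#15 t=7s (window 2): DENY
  req#16 t=7s (window 2): DENY
  req#17 t=8s (window 2): DENY
  req#18 t=8s (window 2): DENY
  req#19 t=9s (window 3): ALLOW
  req#20 t=10s (window 3): ALLOW

Allowed counts by window: 4 2 4 2

Answer: 4 2 4 2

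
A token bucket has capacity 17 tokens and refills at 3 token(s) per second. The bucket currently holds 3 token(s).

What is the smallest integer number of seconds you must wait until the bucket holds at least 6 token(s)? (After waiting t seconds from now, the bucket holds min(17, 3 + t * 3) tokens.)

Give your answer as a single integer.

Answer: 1

Derivation:
Need 3 + t * 3 >= 6, so t >= 3/3.
Smallest integer t = ceil(3/3) = 1.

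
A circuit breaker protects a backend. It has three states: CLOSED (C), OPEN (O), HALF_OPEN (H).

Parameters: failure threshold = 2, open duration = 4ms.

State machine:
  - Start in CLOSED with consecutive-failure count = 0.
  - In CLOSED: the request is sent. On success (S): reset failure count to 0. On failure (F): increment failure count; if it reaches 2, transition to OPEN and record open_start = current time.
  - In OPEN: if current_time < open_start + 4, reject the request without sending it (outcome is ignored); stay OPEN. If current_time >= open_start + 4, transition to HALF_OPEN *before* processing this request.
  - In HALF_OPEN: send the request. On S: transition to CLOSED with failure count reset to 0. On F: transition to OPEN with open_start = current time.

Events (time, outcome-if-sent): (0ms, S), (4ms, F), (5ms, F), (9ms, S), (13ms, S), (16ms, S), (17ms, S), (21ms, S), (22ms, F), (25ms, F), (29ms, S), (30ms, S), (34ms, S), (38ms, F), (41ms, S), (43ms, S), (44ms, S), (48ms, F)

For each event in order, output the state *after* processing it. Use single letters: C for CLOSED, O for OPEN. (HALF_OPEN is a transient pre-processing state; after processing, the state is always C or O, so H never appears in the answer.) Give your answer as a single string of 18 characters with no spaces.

State after each event:
  event#1 t=0ms outcome=S: state=CLOSED
  event#2 t=4ms outcome=F: state=CLOSED
  event#3 t=5ms outcome=F: state=OPEN
  event#4 t=9ms outcome=S: state=CLOSED
  event#5 t=13ms outcome=S: state=CLOSED
  event#6 t=16ms outcome=S: state=CLOSED
  event#7 t=17ms outcome=S: state=CLOSED
  event#8 t=21ms outcome=S: state=CLOSED
  event#9 t=22ms outcome=F: state=CLOSED
  event#10 t=25ms outcome=F: state=OPEN
  event#11 t=29ms outcome=S: state=CLOSED
  event#12 t=30ms outcome=S: state=CLOSED
  event#13 t=34ms outcome=S: state=CLOSED
  event#14 t=38ms outcome=F: state=CLOSED
  event#15 t=41ms outcome=S: state=CLOSED
  event#16 t=43ms outcome=S: state=CLOSED
  event#17 t=44ms outcome=S: state=CLOSED
  event#18 t=48ms outcome=F: state=CLOSED

Answer: CCOCCCCCCOCCCCCCCC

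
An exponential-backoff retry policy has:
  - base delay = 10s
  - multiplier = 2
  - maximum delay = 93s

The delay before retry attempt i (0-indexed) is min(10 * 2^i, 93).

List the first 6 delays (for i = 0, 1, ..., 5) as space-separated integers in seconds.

Answer: 10 20 40 80 93 93

Derivation:
Computing each delay:
  i=0: min(10*2^0, 93) = 10
  i=1: min(10*2^1, 93) = 20
  i=2: min(10*2^2, 93) = 40
  i=3: min(10*2^3, 93) = 80
  i=4: min(10*2^4, 93) = 93
  i=5: min(10*2^5, 93) = 93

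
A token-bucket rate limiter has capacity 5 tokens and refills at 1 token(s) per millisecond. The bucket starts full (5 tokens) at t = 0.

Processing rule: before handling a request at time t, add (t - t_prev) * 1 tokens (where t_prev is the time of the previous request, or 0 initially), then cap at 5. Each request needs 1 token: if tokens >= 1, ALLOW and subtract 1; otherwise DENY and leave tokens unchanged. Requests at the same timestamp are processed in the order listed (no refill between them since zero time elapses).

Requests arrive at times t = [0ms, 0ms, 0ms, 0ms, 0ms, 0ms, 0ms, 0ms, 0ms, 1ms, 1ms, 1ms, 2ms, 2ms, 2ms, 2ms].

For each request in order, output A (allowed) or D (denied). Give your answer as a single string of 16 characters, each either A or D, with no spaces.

Answer: AAAAADDDDADDADDD

Derivation:
Simulating step by step:
  req#1 t=0ms: ALLOW
  req#2 t=0ms: ALLOW
  req#3 t=0ms: ALLOW
  req#4 t=0ms: ALLOW
  req#5 t=0ms: ALLOW
  req#6 t=0ms: DENY
  req#7 t=0ms: DENY
  req#8 t=0ms: DENY
  req#9 t=0ms: DENY
  req#10 t=1ms: ALLOW
  req#11 t=1ms: DENY
  req#12 t=1ms: DENY
  req#13 t=2ms: ALLOW
  req#14 t=2ms: DENY
  req#15 t=2ms: DENY
  req#16 t=2ms: DENY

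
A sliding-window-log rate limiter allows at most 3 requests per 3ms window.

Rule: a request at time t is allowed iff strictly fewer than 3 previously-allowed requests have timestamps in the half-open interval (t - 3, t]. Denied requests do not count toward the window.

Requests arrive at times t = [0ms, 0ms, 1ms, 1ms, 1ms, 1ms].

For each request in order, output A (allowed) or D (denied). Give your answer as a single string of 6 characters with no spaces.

Tracking allowed requests in the window:
  req#1 t=0ms: ALLOW
  req#2 t=0ms: ALLOW
  req#3 t=1ms: ALLOW
  req#4 t=1ms: DENY
  req#5 t=1ms: DENY
  req#6 t=1ms: DENY

Answer: AAADDD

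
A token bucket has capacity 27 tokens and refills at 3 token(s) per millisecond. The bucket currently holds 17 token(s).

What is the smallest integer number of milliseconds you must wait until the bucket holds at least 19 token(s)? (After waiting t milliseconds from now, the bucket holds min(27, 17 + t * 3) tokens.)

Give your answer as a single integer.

Answer: 1

Derivation:
Need 17 + t * 3 >= 19, so t >= 2/3.
Smallest integer t = ceil(2/3) = 1.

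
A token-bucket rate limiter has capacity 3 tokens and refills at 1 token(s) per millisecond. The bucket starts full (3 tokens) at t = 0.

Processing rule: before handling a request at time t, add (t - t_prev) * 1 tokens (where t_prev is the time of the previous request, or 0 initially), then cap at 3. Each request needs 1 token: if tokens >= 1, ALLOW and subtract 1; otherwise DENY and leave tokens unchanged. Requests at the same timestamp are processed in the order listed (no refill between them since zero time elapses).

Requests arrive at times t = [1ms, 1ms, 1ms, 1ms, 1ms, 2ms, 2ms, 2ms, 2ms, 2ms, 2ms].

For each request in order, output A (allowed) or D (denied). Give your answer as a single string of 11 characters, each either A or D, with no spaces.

Simulating step by step:
  req#1 t=1ms: ALLOW
  req#2 t=1ms: ALLOW
  req#3 t=1ms: ALLOW
  req#4 t=1ms: DENY
  req#5 t=1ms: DENY
  req#6 t=2ms: ALLOW
  req#7 t=2ms: DENY
  req#8 t=2ms: DENY
  req#9 t=2ms: DENY
  req#10 t=2ms: DENY
  req#11 t=2ms: DENY

Answer: AAADDADDDDD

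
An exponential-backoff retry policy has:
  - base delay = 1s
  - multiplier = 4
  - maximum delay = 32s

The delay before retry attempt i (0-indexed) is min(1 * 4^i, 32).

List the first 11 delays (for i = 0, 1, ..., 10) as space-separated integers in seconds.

Computing each delay:
  i=0: min(1*4^0, 32) = 1
  i=1: min(1*4^1, 32) = 4
  i=2: min(1*4^2, 32) = 16
  i=3: min(1*4^3, 32) = 32
  i=4: min(1*4^4, 32) = 32
  i=5: min(1*4^5, 32) = 32
  i=6: min(1*4^6, 32) = 32
  i=7: min(1*4^7, 32) = 32
  i=8: min(1*4^8, 32) = 32
  i=9: min(1*4^9, 32) = 32
  i=10: min(1*4^10, 32) = 32

Answer: 1 4 16 32 32 32 32 32 32 32 32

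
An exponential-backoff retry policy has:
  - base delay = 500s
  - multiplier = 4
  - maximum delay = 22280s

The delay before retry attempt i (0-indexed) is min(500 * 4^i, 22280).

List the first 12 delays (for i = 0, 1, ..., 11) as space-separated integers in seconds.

Computing each delay:
  i=0: min(500*4^0, 22280) = 500
  i=1: min(500*4^1, 22280) = 2000
  i=2: min(500*4^2, 22280) = 8000
  i=3: min(500*4^3, 22280) = 22280
  i=4: min(500*4^4, 22280) = 22280
  i=5: min(500*4^5, 22280) = 22280
  i=6: min(500*4^6, 22280) = 22280
  i=7: min(500*4^7, 22280) = 22280
  i=8: min(500*4^8, 22280) = 22280
  i=9: min(500*4^9, 22280) = 22280
  i=10: min(500*4^10, 22280) = 22280
  i=11: min(500*4^11, 22280) = 22280

Answer: 500 2000 8000 22280 22280 22280 22280 22280 22280 22280 22280 22280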